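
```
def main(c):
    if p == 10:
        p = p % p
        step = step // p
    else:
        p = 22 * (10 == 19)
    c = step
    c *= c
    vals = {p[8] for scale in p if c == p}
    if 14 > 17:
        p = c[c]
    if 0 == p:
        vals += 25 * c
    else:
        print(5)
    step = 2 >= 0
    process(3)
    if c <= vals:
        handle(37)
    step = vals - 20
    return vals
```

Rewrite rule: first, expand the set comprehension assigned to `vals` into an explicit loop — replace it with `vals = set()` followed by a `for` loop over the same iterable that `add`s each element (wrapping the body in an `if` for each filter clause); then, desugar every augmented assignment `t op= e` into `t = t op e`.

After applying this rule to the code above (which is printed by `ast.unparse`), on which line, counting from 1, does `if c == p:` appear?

Transformed code:
def main(c):
    if p == 10:
        p = p % p
        step = step // p
    else:
        p = 22 * (10 == 19)
    c = step
    c = c * c
    vals = set()
    for scale in p:
        if c == p:
            vals.add(p[8])
    if 14 > 17:
        p = c[c]
    if 0 == p:
        vals = vals + 25 * c
    else:
        print(5)
    step = 2 >= 0
    process(3)
    if c <= vals:
        handle(37)
    step = vals - 20
    return vals

11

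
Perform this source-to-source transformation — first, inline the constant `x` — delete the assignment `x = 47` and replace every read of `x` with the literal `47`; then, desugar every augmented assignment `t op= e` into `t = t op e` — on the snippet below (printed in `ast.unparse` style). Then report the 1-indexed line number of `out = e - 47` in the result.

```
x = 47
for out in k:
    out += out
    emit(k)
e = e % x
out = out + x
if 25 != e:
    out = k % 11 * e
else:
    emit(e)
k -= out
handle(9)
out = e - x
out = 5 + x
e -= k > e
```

Transformed code:
for out in k:
    out = out + out
    emit(k)
e = e % 47
out = out + 47
if 25 != e:
    out = k % 11 * e
else:
    emit(e)
k = k - out
handle(9)
out = e - 47
out = 5 + 47
e = e - (k > e)

12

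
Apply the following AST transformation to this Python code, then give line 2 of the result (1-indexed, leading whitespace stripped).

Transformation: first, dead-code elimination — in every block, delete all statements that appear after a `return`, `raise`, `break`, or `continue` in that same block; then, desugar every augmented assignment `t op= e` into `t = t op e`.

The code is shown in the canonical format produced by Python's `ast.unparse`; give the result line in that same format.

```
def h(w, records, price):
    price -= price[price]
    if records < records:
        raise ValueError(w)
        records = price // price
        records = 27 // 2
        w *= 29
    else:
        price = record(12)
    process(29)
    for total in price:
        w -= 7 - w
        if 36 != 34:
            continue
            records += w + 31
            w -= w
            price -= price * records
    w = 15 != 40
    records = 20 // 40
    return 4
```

Transformed code:
def h(w, records, price):
    price = price - price[price]
    if records < records:
        raise ValueError(w)
    else:
        price = record(12)
    process(29)
    for total in price:
        w = w - (7 - w)
        if 36 != 34:
            continue
    w = 15 != 40
    records = 20 // 40
    return 4

price = price - price[price]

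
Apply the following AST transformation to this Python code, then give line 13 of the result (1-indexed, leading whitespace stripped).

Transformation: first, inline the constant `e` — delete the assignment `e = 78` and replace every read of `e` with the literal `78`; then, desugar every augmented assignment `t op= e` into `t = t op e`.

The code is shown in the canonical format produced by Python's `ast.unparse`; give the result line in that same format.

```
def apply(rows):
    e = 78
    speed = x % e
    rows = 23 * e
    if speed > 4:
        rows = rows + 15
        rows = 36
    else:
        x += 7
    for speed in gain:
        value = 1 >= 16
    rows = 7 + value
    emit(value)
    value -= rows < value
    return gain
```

value = value - (rows < value)

Transformed code:
def apply(rows):
    speed = x % 78
    rows = 23 * 78
    if speed > 4:
        rows = rows + 15
        rows = 36
    else:
        x = x + 7
    for speed in gain:
        value = 1 >= 16
    rows = 7 + value
    emit(value)
    value = value - (rows < value)
    return gain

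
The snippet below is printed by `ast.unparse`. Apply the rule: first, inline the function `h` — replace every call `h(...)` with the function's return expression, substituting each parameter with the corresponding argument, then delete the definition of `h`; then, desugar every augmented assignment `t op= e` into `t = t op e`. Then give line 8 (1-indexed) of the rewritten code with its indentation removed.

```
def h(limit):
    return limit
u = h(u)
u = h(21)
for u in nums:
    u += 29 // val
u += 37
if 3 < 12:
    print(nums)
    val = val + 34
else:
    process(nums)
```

Transformed code:
u = u
u = 21
for u in nums:
    u = u + 29 // val
u = u + 37
if 3 < 12:
    print(nums)
    val = val + 34
else:
    process(nums)

val = val + 34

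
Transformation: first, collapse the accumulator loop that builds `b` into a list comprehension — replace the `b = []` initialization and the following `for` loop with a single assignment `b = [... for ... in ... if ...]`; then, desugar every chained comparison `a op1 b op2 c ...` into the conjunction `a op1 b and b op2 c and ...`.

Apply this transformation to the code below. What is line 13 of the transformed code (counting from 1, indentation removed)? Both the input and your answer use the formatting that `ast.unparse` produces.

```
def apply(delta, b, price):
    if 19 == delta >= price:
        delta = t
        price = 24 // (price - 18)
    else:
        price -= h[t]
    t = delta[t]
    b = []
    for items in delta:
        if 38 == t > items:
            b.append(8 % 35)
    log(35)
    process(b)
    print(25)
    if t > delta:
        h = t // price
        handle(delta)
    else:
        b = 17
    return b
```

Transformed code:
def apply(delta, b, price):
    if 19 == delta and delta >= price:
        delta = t
        price = 24 // (price - 18)
    else:
        price -= h[t]
    t = delta[t]
    b = [8 % 35 for items in delta if 38 == t and t > items]
    log(35)
    process(b)
    print(25)
    if t > delta:
        h = t // price
        handle(delta)
    else:
        b = 17
    return b

h = t // price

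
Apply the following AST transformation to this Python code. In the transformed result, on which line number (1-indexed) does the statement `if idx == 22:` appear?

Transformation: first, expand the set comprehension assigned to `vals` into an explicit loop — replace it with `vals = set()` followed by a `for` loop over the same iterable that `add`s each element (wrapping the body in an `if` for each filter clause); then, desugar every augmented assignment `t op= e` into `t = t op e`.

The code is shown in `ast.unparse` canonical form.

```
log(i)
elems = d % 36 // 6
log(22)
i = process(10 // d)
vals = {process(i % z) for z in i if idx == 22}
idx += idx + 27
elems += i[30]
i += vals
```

7

Transformed code:
log(i)
elems = d % 36 // 6
log(22)
i = process(10 // d)
vals = set()
for z in i:
    if idx == 22:
        vals.add(process(i % z))
idx = idx + (idx + 27)
elems = elems + i[30]
i = i + vals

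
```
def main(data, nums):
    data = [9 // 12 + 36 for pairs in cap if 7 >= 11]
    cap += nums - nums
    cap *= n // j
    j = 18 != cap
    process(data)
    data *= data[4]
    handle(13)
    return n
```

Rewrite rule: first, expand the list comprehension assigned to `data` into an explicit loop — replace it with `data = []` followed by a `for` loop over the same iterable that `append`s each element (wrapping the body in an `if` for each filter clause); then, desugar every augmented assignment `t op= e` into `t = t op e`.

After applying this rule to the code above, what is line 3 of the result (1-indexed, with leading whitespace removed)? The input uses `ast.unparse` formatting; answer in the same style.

Transformed code:
def main(data, nums):
    data = []
    for pairs in cap:
        if 7 >= 11:
            data.append(9 // 12 + 36)
    cap = cap + (nums - nums)
    cap = cap * (n // j)
    j = 18 != cap
    process(data)
    data = data * data[4]
    handle(13)
    return n

for pairs in cap:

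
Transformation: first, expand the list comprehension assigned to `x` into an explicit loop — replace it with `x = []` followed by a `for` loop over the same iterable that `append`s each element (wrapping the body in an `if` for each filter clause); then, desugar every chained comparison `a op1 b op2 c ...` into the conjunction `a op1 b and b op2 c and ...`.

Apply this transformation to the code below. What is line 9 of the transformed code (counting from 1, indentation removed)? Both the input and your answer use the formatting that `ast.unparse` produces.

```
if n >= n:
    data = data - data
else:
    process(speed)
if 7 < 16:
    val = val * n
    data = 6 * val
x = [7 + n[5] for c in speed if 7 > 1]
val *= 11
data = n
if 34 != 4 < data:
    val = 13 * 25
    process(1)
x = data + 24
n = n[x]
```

Transformed code:
if n >= n:
    data = data - data
else:
    process(speed)
if 7 < 16:
    val = val * n
    data = 6 * val
x = []
for c in speed:
    if 7 > 1:
        x.append(7 + n[5])
val *= 11
data = n
if 34 != 4 and 4 < data:
    val = 13 * 25
    process(1)
x = data + 24
n = n[x]

for c in speed:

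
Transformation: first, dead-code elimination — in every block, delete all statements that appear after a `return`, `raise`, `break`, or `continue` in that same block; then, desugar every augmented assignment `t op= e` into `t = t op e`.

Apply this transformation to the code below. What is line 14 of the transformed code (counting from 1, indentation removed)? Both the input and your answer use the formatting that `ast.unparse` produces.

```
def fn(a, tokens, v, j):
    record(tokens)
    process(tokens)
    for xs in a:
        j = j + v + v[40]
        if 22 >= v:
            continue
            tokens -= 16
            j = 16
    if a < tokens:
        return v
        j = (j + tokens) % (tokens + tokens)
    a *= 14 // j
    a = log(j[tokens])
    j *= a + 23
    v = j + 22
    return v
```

return v

Transformed code:
def fn(a, tokens, v, j):
    record(tokens)
    process(tokens)
    for xs in a:
        j = j + v + v[40]
        if 22 >= v:
            continue
    if a < tokens:
        return v
    a = a * (14 // j)
    a = log(j[tokens])
    j = j * (a + 23)
    v = j + 22
    return v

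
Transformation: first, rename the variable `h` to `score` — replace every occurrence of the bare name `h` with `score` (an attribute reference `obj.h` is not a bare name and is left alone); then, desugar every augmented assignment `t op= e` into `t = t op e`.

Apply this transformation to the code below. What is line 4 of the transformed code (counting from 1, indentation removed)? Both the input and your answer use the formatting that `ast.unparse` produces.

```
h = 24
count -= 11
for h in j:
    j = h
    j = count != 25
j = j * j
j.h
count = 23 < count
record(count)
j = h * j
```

j = score

Transformed code:
score = 24
count = count - 11
for score in j:
    j = score
    j = count != 25
j = j * j
j.h
count = 23 < count
record(count)
j = score * j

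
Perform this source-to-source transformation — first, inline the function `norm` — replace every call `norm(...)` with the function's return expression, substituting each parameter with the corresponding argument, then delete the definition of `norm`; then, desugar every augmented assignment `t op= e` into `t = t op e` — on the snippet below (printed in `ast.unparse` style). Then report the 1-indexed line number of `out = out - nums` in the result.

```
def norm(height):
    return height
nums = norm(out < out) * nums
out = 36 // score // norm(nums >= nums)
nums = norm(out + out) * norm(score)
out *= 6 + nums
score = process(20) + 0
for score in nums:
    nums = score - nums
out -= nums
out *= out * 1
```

Transformed code:
nums = (out < out) * nums
out = 36 // score // (nums >= nums)
nums = (out + out) * score
out = out * (6 + nums)
score = process(20) + 0
for score in nums:
    nums = score - nums
out = out - nums
out = out * (out * 1)

8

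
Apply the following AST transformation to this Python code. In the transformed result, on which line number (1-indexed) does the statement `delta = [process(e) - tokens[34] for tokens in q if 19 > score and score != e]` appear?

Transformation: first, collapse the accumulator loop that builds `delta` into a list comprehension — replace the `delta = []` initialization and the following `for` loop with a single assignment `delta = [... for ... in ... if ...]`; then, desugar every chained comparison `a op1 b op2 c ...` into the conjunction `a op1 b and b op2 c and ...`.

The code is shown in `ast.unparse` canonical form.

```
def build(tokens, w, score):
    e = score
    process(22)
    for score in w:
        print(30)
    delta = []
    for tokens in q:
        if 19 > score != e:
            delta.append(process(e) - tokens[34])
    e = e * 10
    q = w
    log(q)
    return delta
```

6

Transformed code:
def build(tokens, w, score):
    e = score
    process(22)
    for score in w:
        print(30)
    delta = [process(e) - tokens[34] for tokens in q if 19 > score and score != e]
    e = e * 10
    q = w
    log(q)
    return delta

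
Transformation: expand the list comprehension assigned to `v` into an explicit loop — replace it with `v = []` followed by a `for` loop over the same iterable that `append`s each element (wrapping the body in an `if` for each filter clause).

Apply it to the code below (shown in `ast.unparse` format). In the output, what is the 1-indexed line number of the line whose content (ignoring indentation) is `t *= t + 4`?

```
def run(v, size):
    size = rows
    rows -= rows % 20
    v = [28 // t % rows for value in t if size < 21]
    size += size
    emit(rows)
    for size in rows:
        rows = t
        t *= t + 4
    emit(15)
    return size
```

12

Transformed code:
def run(v, size):
    size = rows
    rows -= rows % 20
    v = []
    for value in t:
        if size < 21:
            v.append(28 // t % rows)
    size += size
    emit(rows)
    for size in rows:
        rows = t
        t *= t + 4
    emit(15)
    return size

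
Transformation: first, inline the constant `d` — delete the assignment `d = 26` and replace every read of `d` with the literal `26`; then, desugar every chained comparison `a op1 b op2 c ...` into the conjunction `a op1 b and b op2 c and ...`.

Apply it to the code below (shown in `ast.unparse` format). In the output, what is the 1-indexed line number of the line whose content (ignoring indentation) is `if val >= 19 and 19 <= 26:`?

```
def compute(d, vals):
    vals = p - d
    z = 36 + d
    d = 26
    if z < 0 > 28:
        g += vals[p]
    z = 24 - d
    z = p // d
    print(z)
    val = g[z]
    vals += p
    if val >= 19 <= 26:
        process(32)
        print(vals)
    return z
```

Transformed code:
def compute(d, vals):
    vals = p - 26
    z = 36 + 26
    if z < 0 and 0 > 28:
        g += vals[p]
    z = 24 - 26
    z = p // 26
    print(z)
    val = g[z]
    vals += p
    if val >= 19 and 19 <= 26:
        process(32)
        print(vals)
    return z

11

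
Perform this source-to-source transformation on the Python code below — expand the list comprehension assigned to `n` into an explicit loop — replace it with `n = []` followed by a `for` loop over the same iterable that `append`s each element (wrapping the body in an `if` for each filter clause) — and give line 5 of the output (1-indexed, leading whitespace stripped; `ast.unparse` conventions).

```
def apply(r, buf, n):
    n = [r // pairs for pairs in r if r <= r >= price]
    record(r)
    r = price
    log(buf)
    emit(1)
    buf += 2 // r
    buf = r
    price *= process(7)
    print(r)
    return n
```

n.append(r // pairs)

Transformed code:
def apply(r, buf, n):
    n = []
    for pairs in r:
        if r <= r >= price:
            n.append(r // pairs)
    record(r)
    r = price
    log(buf)
    emit(1)
    buf += 2 // r
    buf = r
    price *= process(7)
    print(r)
    return n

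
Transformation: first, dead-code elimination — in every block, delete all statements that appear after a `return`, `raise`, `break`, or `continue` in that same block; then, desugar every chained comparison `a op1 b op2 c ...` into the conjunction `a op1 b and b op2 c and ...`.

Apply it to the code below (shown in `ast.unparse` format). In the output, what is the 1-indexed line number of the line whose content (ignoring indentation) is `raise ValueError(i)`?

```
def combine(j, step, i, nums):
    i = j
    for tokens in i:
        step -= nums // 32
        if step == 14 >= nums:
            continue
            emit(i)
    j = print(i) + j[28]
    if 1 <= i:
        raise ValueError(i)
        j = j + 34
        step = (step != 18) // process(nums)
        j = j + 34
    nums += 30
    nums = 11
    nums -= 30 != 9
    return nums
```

Transformed code:
def combine(j, step, i, nums):
    i = j
    for tokens in i:
        step -= nums // 32
        if step == 14 and 14 >= nums:
            continue
    j = print(i) + j[28]
    if 1 <= i:
        raise ValueError(i)
    nums += 30
    nums = 11
    nums -= 30 != 9
    return nums

9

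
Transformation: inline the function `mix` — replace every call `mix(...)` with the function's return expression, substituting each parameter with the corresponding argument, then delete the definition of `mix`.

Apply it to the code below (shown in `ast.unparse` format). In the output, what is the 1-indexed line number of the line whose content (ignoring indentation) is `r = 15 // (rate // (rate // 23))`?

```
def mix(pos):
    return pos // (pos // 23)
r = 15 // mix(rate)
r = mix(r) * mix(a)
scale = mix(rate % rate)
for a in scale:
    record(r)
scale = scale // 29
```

1

Transformed code:
r = 15 // (rate // (rate // 23))
r = r // (r // 23) * (a // (a // 23))
scale = rate % rate // (rate % rate // 23)
for a in scale:
    record(r)
scale = scale // 29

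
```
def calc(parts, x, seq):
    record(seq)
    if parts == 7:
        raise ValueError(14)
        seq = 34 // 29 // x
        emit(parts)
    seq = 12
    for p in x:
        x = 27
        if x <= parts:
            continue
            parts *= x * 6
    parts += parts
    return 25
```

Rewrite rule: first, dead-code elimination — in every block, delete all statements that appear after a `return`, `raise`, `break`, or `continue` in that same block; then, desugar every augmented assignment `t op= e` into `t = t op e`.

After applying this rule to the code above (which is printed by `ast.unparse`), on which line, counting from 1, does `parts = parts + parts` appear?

10

Transformed code:
def calc(parts, x, seq):
    record(seq)
    if parts == 7:
        raise ValueError(14)
    seq = 12
    for p in x:
        x = 27
        if x <= parts:
            continue
    parts = parts + parts
    return 25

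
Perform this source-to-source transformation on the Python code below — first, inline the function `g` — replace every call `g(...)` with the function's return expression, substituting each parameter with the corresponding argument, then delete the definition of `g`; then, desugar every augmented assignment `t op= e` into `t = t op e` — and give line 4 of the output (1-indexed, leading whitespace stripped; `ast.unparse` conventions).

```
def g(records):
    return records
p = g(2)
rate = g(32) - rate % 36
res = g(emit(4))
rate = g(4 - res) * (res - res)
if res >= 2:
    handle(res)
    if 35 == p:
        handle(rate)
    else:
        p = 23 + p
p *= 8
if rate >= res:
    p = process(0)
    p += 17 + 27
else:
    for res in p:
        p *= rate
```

Transformed code:
p = 2
rate = 32 - rate % 36
res = emit(4)
rate = (4 - res) * (res - res)
if res >= 2:
    handle(res)
    if 35 == p:
        handle(rate)
    else:
        p = 23 + p
p = p * 8
if rate >= res:
    p = process(0)
    p = p + (17 + 27)
else:
    for res in p:
        p = p * rate

rate = (4 - res) * (res - res)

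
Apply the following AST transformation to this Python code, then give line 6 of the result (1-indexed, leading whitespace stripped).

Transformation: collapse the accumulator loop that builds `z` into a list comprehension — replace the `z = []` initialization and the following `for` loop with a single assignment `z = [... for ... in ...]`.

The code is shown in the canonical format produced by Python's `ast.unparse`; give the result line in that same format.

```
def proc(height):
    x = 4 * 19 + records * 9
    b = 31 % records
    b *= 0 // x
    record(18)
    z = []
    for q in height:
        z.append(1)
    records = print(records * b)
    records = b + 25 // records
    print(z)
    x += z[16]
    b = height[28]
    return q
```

z = [1 for q in height]

Transformed code:
def proc(height):
    x = 4 * 19 + records * 9
    b = 31 % records
    b *= 0 // x
    record(18)
    z = [1 for q in height]
    records = print(records * b)
    records = b + 25 // records
    print(z)
    x += z[16]
    b = height[28]
    return q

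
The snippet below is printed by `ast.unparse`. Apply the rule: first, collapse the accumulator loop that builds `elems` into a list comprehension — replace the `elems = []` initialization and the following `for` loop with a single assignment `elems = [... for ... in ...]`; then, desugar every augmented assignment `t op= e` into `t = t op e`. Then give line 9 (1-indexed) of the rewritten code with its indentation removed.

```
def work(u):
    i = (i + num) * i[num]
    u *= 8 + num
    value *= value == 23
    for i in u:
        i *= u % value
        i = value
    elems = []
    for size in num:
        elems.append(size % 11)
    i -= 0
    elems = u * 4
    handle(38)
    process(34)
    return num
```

i = i - 0

Transformed code:
def work(u):
    i = (i + num) * i[num]
    u = u * (8 + num)
    value = value * (value == 23)
    for i in u:
        i = i * (u % value)
        i = value
    elems = [size % 11 for size in num]
    i = i - 0
    elems = u * 4
    handle(38)
    process(34)
    return num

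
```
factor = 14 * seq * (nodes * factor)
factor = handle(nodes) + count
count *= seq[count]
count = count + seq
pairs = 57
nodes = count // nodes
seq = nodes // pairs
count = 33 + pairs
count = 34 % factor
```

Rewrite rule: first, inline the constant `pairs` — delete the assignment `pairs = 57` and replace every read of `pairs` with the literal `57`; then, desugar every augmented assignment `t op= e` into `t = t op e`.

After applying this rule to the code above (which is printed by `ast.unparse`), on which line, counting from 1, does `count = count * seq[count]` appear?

Transformed code:
factor = 14 * seq * (nodes * factor)
factor = handle(nodes) + count
count = count * seq[count]
count = count + seq
nodes = count // nodes
seq = nodes // 57
count = 33 + 57
count = 34 % factor

3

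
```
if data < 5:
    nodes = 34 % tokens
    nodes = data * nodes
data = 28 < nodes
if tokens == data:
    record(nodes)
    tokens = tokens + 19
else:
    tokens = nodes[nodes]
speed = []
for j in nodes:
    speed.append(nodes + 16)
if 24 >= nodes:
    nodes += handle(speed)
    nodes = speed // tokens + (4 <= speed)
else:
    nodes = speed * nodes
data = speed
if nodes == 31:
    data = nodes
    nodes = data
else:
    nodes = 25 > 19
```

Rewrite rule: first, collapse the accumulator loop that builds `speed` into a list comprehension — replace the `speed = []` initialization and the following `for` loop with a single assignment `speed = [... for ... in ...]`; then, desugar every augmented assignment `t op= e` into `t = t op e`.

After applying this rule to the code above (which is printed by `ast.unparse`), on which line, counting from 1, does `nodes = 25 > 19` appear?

Transformed code:
if data < 5:
    nodes = 34 % tokens
    nodes = data * nodes
data = 28 < nodes
if tokens == data:
    record(nodes)
    tokens = tokens + 19
else:
    tokens = nodes[nodes]
speed = [nodes + 16 for j in nodes]
if 24 >= nodes:
    nodes = nodes + handle(speed)
    nodes = speed // tokens + (4 <= speed)
else:
    nodes = speed * nodes
data = speed
if nodes == 31:
    data = nodes
    nodes = data
else:
    nodes = 25 > 19

21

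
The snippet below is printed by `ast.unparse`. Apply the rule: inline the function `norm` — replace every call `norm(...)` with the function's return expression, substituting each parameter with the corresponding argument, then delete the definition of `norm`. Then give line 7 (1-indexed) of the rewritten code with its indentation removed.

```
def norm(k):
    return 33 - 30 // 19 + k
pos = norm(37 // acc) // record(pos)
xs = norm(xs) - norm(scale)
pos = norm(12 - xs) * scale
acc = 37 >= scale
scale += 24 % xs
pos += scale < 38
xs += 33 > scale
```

xs += 33 > scale

Transformed code:
pos = (33 - 30 // 19 + 37 // acc) // record(pos)
xs = 33 - 30 // 19 + xs - (33 - 30 // 19 + scale)
pos = (33 - 30 // 19 + (12 - xs)) * scale
acc = 37 >= scale
scale += 24 % xs
pos += scale < 38
xs += 33 > scale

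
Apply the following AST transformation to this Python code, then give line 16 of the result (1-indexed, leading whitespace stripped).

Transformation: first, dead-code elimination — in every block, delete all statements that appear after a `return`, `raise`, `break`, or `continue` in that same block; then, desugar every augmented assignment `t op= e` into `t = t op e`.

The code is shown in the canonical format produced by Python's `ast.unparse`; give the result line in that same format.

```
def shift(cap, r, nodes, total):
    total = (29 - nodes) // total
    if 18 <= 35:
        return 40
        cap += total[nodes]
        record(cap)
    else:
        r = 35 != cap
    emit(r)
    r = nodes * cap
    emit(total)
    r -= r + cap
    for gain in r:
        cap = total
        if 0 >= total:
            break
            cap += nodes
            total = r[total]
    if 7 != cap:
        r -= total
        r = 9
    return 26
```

Transformed code:
def shift(cap, r, nodes, total):
    total = (29 - nodes) // total
    if 18 <= 35:
        return 40
    else:
        r = 35 != cap
    emit(r)
    r = nodes * cap
    emit(total)
    r = r - (r + cap)
    for gain in r:
        cap = total
        if 0 >= total:
            break
    if 7 != cap:
        r = r - total
        r = 9
    return 26

r = r - total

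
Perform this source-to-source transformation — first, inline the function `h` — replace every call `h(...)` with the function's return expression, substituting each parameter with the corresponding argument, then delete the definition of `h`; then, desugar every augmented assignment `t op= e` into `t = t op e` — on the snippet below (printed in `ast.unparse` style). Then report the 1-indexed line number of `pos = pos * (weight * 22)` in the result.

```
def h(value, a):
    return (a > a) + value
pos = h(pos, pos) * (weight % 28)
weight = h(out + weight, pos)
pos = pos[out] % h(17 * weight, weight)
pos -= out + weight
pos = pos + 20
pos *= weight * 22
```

Transformed code:
pos = ((pos > pos) + pos) * (weight % 28)
weight = (pos > pos) + (out + weight)
pos = pos[out] % ((weight > weight) + 17 * weight)
pos = pos - (out + weight)
pos = pos + 20
pos = pos * (weight * 22)

6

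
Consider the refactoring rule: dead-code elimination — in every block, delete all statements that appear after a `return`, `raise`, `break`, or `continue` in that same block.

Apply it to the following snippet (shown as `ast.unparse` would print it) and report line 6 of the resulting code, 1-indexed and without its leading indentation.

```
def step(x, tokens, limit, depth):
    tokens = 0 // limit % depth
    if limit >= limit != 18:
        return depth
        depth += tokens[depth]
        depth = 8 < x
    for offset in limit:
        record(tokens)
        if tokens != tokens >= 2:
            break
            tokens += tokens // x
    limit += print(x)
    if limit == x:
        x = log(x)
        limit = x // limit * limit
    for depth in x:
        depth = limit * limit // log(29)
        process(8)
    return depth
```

Transformed code:
def step(x, tokens, limit, depth):
    tokens = 0 // limit % depth
    if limit >= limit != 18:
        return depth
    for offset in limit:
        record(tokens)
        if tokens != tokens >= 2:
            break
    limit += print(x)
    if limit == x:
        x = log(x)
        limit = x // limit * limit
    for depth in x:
        depth = limit * limit // log(29)
        process(8)
    return depth

record(tokens)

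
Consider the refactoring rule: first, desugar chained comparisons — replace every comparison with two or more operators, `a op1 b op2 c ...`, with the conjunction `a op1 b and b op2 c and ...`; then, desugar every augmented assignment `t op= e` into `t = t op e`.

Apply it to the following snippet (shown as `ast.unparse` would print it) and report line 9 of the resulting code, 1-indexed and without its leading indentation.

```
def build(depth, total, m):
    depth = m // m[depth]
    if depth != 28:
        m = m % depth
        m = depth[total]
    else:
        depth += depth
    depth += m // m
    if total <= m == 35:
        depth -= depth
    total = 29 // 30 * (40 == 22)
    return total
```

if total <= m and m == 35:

Transformed code:
def build(depth, total, m):
    depth = m // m[depth]
    if depth != 28:
        m = m % depth
        m = depth[total]
    else:
        depth = depth + depth
    depth = depth + m // m
    if total <= m and m == 35:
        depth = depth - depth
    total = 29 // 30 * (40 == 22)
    return total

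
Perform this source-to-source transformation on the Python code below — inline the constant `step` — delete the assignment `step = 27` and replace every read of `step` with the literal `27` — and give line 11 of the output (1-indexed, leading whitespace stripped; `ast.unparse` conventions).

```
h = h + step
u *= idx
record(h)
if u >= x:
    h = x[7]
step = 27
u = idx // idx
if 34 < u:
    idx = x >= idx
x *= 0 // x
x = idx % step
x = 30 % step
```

Transformed code:
h = h + 27
u *= idx
record(h)
if u >= x:
    h = x[7]
u = idx // idx
if 34 < u:
    idx = x >= idx
x *= 0 // x
x = idx % 27
x = 30 % 27

x = 30 % 27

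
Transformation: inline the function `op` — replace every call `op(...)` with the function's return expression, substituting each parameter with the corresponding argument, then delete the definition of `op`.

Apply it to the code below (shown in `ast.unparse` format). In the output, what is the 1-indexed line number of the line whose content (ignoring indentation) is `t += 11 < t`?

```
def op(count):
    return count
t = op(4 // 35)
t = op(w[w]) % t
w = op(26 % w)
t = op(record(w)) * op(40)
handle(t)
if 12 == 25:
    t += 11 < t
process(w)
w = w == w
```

Transformed code:
t = 4 // 35
t = w[w] % t
w = 26 % w
t = record(w) * 40
handle(t)
if 12 == 25:
    t += 11 < t
process(w)
w = w == w

7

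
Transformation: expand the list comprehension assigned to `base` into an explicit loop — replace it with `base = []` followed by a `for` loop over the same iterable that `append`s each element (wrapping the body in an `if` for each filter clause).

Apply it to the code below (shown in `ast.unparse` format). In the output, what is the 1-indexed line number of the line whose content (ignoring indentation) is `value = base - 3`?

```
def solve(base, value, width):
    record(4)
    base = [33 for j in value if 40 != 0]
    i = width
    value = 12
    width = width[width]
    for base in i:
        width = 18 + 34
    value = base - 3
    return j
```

Transformed code:
def solve(base, value, width):
    record(4)
    base = []
    for j in value:
        if 40 != 0:
            base.append(33)
    i = width
    value = 12
    width = width[width]
    for base in i:
        width = 18 + 34
    value = base - 3
    return j

12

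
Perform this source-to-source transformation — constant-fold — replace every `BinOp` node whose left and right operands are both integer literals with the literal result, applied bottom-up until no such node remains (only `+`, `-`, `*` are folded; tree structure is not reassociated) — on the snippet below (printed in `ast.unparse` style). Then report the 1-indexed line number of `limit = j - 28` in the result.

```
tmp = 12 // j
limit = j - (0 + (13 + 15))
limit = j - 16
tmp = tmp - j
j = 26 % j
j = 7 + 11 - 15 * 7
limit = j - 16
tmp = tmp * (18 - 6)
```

Transformed code:
tmp = 12 // j
limit = j - 28
limit = j - 16
tmp = tmp - j
j = 26 % j
j = -87
limit = j - 16
tmp = tmp * 12

2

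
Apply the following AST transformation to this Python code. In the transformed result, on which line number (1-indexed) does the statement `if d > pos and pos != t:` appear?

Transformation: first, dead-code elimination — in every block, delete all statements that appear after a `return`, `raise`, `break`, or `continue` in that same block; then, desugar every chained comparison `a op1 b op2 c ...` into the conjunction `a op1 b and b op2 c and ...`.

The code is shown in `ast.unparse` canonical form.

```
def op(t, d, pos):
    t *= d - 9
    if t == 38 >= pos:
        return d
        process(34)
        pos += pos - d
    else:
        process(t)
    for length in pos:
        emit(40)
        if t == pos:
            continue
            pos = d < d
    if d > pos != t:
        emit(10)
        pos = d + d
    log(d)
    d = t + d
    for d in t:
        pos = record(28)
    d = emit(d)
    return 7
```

11

Transformed code:
def op(t, d, pos):
    t *= d - 9
    if t == 38 and 38 >= pos:
        return d
    else:
        process(t)
    for length in pos:
        emit(40)
        if t == pos:
            continue
    if d > pos and pos != t:
        emit(10)
        pos = d + d
    log(d)
    d = t + d
    for d in t:
        pos = record(28)
    d = emit(d)
    return 7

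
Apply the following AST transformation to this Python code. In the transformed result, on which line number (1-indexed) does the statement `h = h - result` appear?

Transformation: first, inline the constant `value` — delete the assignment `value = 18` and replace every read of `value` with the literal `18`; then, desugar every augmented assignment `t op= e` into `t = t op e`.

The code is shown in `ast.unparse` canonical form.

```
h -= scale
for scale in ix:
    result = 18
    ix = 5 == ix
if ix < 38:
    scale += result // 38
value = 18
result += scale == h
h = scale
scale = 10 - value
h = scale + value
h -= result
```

11

Transformed code:
h = h - scale
for scale in ix:
    result = 18
    ix = 5 == ix
if ix < 38:
    scale = scale + result // 38
result = result + (scale == h)
h = scale
scale = 10 - 18
h = scale + 18
h = h - result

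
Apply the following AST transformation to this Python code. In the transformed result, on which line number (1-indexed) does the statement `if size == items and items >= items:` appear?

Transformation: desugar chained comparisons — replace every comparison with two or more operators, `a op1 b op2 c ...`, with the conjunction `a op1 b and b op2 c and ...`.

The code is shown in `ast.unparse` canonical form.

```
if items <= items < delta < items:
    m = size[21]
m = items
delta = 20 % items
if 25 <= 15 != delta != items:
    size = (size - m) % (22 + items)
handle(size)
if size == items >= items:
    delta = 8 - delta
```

Transformed code:
if items <= items and items < delta and (delta < items):
    m = size[21]
m = items
delta = 20 % items
if 25 <= 15 and 15 != delta and (delta != items):
    size = (size - m) % (22 + items)
handle(size)
if size == items and items >= items:
    delta = 8 - delta

8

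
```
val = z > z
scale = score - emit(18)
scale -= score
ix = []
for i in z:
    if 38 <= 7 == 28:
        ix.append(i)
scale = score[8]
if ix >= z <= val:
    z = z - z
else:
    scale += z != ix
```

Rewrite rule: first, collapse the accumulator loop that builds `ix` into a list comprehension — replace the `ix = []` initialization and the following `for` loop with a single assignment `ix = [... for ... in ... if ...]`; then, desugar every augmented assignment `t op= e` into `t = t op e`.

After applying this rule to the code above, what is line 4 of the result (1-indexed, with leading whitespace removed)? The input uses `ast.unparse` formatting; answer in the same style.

Transformed code:
val = z > z
scale = score - emit(18)
scale = scale - score
ix = [i for i in z if 38 <= 7 == 28]
scale = score[8]
if ix >= z <= val:
    z = z - z
else:
    scale = scale + (z != ix)

ix = [i for i in z if 38 <= 7 == 28]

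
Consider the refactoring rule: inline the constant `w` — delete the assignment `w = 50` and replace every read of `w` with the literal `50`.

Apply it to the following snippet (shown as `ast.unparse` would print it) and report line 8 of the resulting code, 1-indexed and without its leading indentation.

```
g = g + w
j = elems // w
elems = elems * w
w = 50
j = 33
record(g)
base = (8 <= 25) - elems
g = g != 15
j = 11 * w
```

j = 11 * 50

Transformed code:
g = g + 50
j = elems // 50
elems = elems * 50
j = 33
record(g)
base = (8 <= 25) - elems
g = g != 15
j = 11 * 50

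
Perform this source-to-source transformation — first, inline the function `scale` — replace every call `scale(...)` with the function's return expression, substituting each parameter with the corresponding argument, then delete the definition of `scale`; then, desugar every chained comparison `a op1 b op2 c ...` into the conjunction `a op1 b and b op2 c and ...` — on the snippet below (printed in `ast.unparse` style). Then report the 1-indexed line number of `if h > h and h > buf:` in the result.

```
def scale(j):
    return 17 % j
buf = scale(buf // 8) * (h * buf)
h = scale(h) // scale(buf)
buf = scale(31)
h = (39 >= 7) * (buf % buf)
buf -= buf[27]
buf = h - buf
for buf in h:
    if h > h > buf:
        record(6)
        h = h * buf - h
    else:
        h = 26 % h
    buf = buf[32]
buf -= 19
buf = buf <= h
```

8

Transformed code:
buf = 17 % (buf // 8) * (h * buf)
h = 17 % h // (17 % buf)
buf = 17 % 31
h = (39 >= 7) * (buf % buf)
buf -= buf[27]
buf = h - buf
for buf in h:
    if h > h and h > buf:
        record(6)
        h = h * buf - h
    else:
        h = 26 % h
    buf = buf[32]
buf -= 19
buf = buf <= h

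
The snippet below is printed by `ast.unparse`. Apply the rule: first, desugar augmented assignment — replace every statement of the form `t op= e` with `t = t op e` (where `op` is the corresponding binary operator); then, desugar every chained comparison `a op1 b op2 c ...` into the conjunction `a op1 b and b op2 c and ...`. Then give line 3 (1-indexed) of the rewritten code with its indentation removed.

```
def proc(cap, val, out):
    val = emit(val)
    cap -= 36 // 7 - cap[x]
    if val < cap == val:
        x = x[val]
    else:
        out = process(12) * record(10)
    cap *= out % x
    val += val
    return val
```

cap = cap - (36 // 7 - cap[x])

Transformed code:
def proc(cap, val, out):
    val = emit(val)
    cap = cap - (36 // 7 - cap[x])
    if val < cap and cap == val:
        x = x[val]
    else:
        out = process(12) * record(10)
    cap = cap * (out % x)
    val = val + val
    return val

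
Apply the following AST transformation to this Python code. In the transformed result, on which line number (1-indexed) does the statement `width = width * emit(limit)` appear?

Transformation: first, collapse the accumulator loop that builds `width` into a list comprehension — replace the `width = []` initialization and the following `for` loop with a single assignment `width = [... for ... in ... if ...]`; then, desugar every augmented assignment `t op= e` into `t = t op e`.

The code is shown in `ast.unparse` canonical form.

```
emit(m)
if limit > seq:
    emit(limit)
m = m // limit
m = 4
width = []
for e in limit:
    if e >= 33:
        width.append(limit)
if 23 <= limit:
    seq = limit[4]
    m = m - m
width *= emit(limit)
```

10

Transformed code:
emit(m)
if limit > seq:
    emit(limit)
m = m // limit
m = 4
width = [limit for e in limit if e >= 33]
if 23 <= limit:
    seq = limit[4]
    m = m - m
width = width * emit(limit)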